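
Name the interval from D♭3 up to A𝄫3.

diminished fifth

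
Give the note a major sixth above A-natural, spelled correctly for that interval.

F#

A up a major sixth is F#, so the target letter is F.
From A, a major sixth is 9 semitones up: F#.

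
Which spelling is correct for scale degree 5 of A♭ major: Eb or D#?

Eb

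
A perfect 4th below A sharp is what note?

A down a perfect fourth is E, so the target letter is E.
From A#, a perfect fourth is 5 semitones down: E#.

E#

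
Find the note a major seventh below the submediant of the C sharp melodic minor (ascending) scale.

The submediant of C# melodic minor (ascending) is A#.
A major seventh (11 semitones) below A# lands on the letter B, giving B.

B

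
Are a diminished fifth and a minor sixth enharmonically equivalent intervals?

A diminished fifth spans 6 semitones; a minor sixth spans 8.
The spans differ, so they are not enharmonic equivalents.

No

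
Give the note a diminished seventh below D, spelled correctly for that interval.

D down a major seventh is Eb, so the target letter is E.
From D, a diminished seventh is 9 semitones down: E#.

E#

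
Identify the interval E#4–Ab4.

doubly diminished fourth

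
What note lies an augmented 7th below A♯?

Bb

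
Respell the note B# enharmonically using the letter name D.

Dbb

Plain D sits 2 semitones above B#, so on the letter D the same pitch needs a double flat: Dbb.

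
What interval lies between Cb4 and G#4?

doubly augmented fifth

The letter names run C→G, a span of 4 letter steps, so the interval is some kind of fifth.
Cb to G# is 9 semitones. A perfect fifth is 7, so 9 makes it doubly augmented.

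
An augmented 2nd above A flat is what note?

A second above A lands on the letter B.
An augmented second spans 3 semitones, so Ab moves to pitch class 11. On the letter B that is B.

B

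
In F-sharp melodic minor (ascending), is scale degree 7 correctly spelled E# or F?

Each scale degree takes a distinct letter name. Degree 7 of a scale on F must use the letter E.
E# and F are enharmonically the same pitch, but only E# uses the letter E, so it is the correct spelling here.

E#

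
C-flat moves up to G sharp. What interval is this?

doubly augmented fifth

Counting letters C–D–E–F–G gives a fifth.
Cb→G# = 9 semitones, 2 wider than the perfect fifth (7), so doubly augmented.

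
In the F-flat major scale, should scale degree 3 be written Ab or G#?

Ab

Each scale degree takes a distinct letter name. Degree 3 of a scale on F must use the letter A.
Ab and G# are enharmonically the same pitch, but only Ab uses the letter A, so it is the correct spelling here.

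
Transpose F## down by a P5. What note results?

F down a perfect fifth is Bb, so the target letter is B.
From F##, a perfect fifth is 7 semitones down: B#.

B#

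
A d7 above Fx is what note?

E

F up a major seventh is E, so the target letter is E.
From F##, a diminished seventh is 9 semitones up: E.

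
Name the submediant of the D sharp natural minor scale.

B

The D# natural minor scale runs D# E# F# G# A# B C#.
Degree 6 is B.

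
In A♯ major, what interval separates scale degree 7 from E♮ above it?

diminished sixth

Scale degree 7 of A# major is G##.
G## up to E: letters G→E make it a sixth; 7 semitones makes it diminished.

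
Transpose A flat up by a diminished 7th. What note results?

Gbb

A seventh above A lands on the letter G.
A diminished seventh spans 9 semitones, so Ab moves to pitch class 5. On the letter G that is Gbb.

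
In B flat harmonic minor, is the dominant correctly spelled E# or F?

Each scale degree takes a distinct letter name. Degree 5 of a scale on B must use the letter F.
F and E# are enharmonically the same pitch, but only F uses the letter F, so it is the correct spelling here.

F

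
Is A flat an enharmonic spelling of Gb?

No

Ab is pitch class 8; Gb is pitch class 6.
The pitch classes differ (8 vs. 6), so they are not enharmonic equivalents.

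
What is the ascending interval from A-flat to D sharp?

doubly augmented fourth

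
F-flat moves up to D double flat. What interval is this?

The letter names run F→D, a span of 5 letter steps, so the interval is some kind of sixth.
Fb to Dbb is 8 semitones. A major sixth is 9, so 8 makes it minor.

minor sixth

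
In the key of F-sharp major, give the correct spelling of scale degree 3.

Degree 3 takes the letter 2 steps above F, which is A.
In major, degree 3 sits 4 semitones above the tonic. F# + 4 semitones is pitch class 10, spelled on A as A#.

A#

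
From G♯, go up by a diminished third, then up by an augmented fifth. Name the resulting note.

A diminished third up from G# is Bb (letter B, 2 semitones up).
An augmented fifth up from Bb is F# (letter F, 8 semitones up).

F#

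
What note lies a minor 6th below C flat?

Eb

A sixth below C lands on the letter E.
A minor sixth spans 8 semitones, so Cb moves to pitch class 3. On the letter E that is Eb.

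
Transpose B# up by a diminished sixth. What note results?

G

B up a major sixth is G#, so the target letter is G.
From B#, a diminished sixth is 7 semitones up: G.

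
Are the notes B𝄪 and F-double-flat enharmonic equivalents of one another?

Two spellings are enharmonically equivalent only if they share a pitch class.
Here B## → 1, Fbb → 3; 1 ≠ 3, so they are not.

No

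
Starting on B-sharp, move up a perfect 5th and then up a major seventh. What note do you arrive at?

A perfect fifth up from B# is F## (letter F, 7 semitones up).
A major seventh up from F## is E## (letter E, 11 semitones up).

E##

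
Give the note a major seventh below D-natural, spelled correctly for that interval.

Eb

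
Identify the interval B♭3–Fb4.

diminished fifth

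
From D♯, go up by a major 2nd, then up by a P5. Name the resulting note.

B#

A major second up from D# is E# (letter E, 2 semitones up).
A perfect fifth up from E# is B# (letter B, 7 semitones up).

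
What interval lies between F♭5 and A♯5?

Counting letters F–G–A gives a third.
Fb→A# = 6 semitones, 2 wider than the major third (4), so doubly augmented.

doubly augmented third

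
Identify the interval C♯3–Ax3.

augmented sixth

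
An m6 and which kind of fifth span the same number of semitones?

augmented

A minor sixth spans 8 semitones.
A fifth spanning 8 semitones is augmented (the perfect fifth is 7).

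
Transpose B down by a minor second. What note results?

B down a major second is A, so the target letter is A.
From B, a minor second is 1 semitone down: A#.

A#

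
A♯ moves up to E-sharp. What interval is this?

perfect fifth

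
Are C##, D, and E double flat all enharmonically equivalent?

C## = pitch class 2 and D = pitch class 2 and Ebb = pitch class 2 — the same pitch class, so they are enharmonic equivalents.

Yes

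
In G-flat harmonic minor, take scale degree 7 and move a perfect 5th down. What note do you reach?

Scale degree 7 of Gb harmonic minor is F.
A perfect fifth (7 semitones) below F lands on the letter B, giving Bb.

Bb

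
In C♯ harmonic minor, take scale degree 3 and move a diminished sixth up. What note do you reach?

Cb

Scale degree 3 of C# harmonic minor is E.
A diminished sixth (7 semitones) above E lands on the letter C, giving Cb.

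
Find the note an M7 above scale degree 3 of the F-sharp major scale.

Scale degree 3 of F# major is A#.
A major seventh (11 semitones) above A# lands on the letter G, giving G##.

G##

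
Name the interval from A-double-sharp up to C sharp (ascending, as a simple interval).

The letter names run A→C, a span of 2 letter steps, so the interval is some kind of third.
A## to C# is 2 semitones. A major third is 4, so 2 makes it diminished.

diminished third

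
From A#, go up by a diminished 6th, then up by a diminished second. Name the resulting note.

A diminished sixth up from A# is F (letter F, 7 semitones up).
A diminished second up from F is Gbb (letter G, 0 semitones up).

Gbb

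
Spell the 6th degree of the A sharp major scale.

F##

Degree 6 takes the letter 5 steps above A, which is F.
In major, degree 6 sits 9 semitones above the tonic. A# + 9 semitones is pitch class 7, spelled on F as F##.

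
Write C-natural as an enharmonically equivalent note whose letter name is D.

Plain D sits 2 semitones above C, so on the letter D the same pitch needs a double flat: Dbb.

Dbb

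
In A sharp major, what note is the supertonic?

B#

The A# major scale runs A# B# C## D# E# F## G##.
Degree 2 is B#.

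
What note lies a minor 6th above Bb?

A sixth above B lands on the letter G.
A minor sixth spans 8 semitones, so Bb moves to pitch class 6. On the letter G that is Gb.

Gb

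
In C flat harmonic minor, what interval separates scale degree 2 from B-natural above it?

Scale degree 2 of Cb harmonic minor is Db.
Db up to B: letters D→B make it a sixth; 10 semitones makes it augmented.

augmented sixth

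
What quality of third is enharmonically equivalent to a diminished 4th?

major

A diminished fourth spans 4 semitones.
A third spanning 4 semitones is major (the major third is 4).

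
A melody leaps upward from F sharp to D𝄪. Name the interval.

Counting letters F–G–A–B–C–D gives a sixth.
F#→D## = 10 semitones, 1 wider than the major sixth (9), so augmented.

augmented sixth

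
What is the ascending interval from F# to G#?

Counting letters F–G gives a second.
F#→G# = 2 semitones, exactly the major second.

major second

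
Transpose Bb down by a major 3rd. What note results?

Gb

B down a major third is G, so the target letter is G.
From Bb, a major third is 4 semitones down: Gb.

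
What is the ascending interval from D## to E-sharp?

minor second

Counting letters D–E gives a second.
D##→E# = 1 semitone, 1 narrower than the major second (2), so minor.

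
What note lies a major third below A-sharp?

F#

A third below A lands on the letter F.
A major third spans 4 semitones, so A# moves to pitch class 6. On the letter F that is F#.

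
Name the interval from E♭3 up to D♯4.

The letter names run E→D, a span of 6 letter steps, so the interval is some kind of seventh.
Eb to D# is 12 semitones. A major seventh is 11, so 12 makes it augmented.

augmented seventh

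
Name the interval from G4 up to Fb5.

The letter names run G→F, a span of 6 letter steps, so the interval is some kind of seventh.
G to Fb is 9 semitones. A major seventh is 11, so 9 makes it diminished.

diminished seventh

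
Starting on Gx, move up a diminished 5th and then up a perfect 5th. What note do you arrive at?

A#

A diminished fifth up from G## is D# (letter D, 6 semitones up).
A perfect fifth up from D# is A# (letter A, 7 semitones up).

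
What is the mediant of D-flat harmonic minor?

Fb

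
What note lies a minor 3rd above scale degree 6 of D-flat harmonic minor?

Scale degree 6 of Db harmonic minor is Bbb.
A minor third (3 semitones) above Bbb lands on the letter D, giving Dbb.

Dbb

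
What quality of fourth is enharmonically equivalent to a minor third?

A minor third spans 3 semitones.
A fourth spanning 3 semitones is doubly diminished (the perfect fourth is 5).

doubly diminished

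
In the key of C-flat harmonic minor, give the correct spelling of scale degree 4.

Fb

Degree 4 takes the letter 3 steps above C, which is F.
In harmonic minor, degree 4 sits 5 semitones above the tonic. Cb + 5 semitones is pitch class 4, spelled on F as Fb.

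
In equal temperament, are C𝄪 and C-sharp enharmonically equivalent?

No

C## is pitch class 2; C# is pitch class 1.
The pitch classes differ (2 vs. 1), so they are not enharmonic equivalents.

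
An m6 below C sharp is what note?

C down a major sixth is Eb, so the target letter is E.
From C#, a minor sixth is 8 semitones down: E#.

E#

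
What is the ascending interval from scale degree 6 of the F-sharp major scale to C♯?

Scale degree 6 of F# major is D#.
D# up to C#: letters D→C make it a seventh; 10 semitones makes it minor.

minor seventh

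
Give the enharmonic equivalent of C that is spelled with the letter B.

B#

C is pitch class 0. The letter B alone is pitch class 11.
To reach pitch class 0 from B requires an offset of +1 semitone, i.e. sharp: B#.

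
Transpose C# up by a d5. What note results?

G

C up a perfect fifth is G, so the target letter is G.
From C#, a diminished fifth is 6 semitones up: G.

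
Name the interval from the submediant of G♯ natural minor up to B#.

The submediant of G# natural minor is E.
E up to B#: letters E→B make it a fifth; 8 semitones makes it augmented.

augmented fifth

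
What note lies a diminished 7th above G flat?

A seventh above G lands on the letter F.
A diminished seventh spans 9 semitones, so Gb moves to pitch class 3. On the letter F that is Fbb.

Fbb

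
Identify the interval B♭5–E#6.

doubly augmented fourth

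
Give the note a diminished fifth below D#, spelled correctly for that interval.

A fifth below D lands on the letter G.
A diminished fifth spans 6 semitones, so D# moves to pitch class 9. On the letter G that is G##.

G##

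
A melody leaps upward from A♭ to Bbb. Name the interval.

The letter names run A→B, a span of 1 letter step, so the interval is some kind of second.
Ab to Bbb is 1 semitone. A major second is 2, so 1 makes it minor.

minor second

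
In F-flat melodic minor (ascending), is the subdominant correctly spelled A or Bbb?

Bbb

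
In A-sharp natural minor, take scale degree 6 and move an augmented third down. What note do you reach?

Db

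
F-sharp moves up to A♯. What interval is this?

Counting letters F–G–A gives a third.
F#→A# = 4 semitones, exactly the major third.

major third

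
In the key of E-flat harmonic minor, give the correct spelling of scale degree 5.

Degree 5 takes the letter 4 steps above E, which is B.
In harmonic minor, degree 5 sits 7 semitones above the tonic. Eb + 7 semitones is pitch class 10, spelled on B as Bb.

Bb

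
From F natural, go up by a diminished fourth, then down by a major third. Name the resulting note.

A diminished fourth up from F is Bbb (letter B, 4 semitones up).
A major third down from Bbb is Gbb (letter G, 4 semitones down).

Gbb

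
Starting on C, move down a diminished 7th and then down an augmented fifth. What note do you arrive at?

G

A diminished seventh down from C is D# (letter D, 9 semitones down).
An augmented fifth down from D# is G (letter G, 8 semitones down).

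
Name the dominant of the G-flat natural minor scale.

Db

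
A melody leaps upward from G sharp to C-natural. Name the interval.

diminished fourth

The letter names run G→C, a span of 3 letter steps, so the interval is some kind of fourth.
G# to C is 4 semitones. A perfect fourth is 5, so 4 makes it diminished.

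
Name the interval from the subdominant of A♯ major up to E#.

major second

The subdominant of A# major is D#.
D# up to E#: letters D→E make it a second; 2 semitones makes it major.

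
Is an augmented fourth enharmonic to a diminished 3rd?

An augmented fourth spans 6 semitones; a diminished third spans 2.
The spans differ, so they are not enharmonic equivalents.

No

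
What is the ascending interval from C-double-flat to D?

doubly augmented second

Counting letters C–D gives a second.
Cbb→D = 4 semitones, 2 wider than the major second (2), so doubly augmented.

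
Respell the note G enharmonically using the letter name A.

Abb

G is pitch class 7. The letter A alone is pitch class 9.
To reach pitch class 7 from A requires an offset of -2 semitones, i.e. double flat: Abb.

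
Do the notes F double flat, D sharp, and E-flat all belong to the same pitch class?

Yes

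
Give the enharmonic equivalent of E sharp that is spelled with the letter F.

F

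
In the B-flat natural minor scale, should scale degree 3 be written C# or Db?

Each scale degree takes a distinct letter name. Degree 3 of a scale on B must use the letter D.
Db and C# are enharmonically the same pitch, but only Db uses the letter D, so it is the correct spelling here.

Db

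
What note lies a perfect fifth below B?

E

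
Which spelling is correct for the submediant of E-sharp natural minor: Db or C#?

C#

Each scale degree takes a distinct letter name. Degree 6 of a scale on E must use the letter C.
C# and Db are enharmonically the same pitch, but only C# uses the letter C, so it is the correct spelling here.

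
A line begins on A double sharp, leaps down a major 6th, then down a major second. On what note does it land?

A major sixth down from A## is C## (letter C, 9 semitones down).
A major second down from C## is B# (letter B, 2 semitones down).

B#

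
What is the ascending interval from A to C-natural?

The letter names run A→C, a span of 2 letter steps, so the interval is some kind of third.
A to C is 3 semitones. A major third is 4, so 3 makes it minor.

minor third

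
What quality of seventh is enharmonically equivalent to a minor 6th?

doubly diminished

A minor sixth spans 8 semitones.
A seventh spanning 8 semitones is doubly diminished (the major seventh is 11).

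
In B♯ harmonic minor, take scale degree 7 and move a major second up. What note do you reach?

Scale degree 7 of B# harmonic minor is A##.
A major second (2 semitones) above A## lands on the letter B, giving B##.

B##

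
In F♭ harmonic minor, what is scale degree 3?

Degree 3 takes the letter 2 steps above F, which is A.
In harmonic minor, degree 3 sits 3 semitones above the tonic. Fb + 3 semitones is pitch class 7, spelled on A as Abb.

Abb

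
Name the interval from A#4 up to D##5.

Counting letters A–B–C–D gives a fourth.
A#→D## = 6 semitones, 1 wider than the perfect fourth (5), so augmented.

augmented fourth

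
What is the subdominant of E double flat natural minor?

Degree 4 takes the letter 3 steps above E, which is A.
In natural minor, degree 4 sits 5 semitones above the tonic. Ebb + 5 semitones is pitch class 7, spelled on A as Abb.

Abb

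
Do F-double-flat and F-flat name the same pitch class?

Two spellings are enharmonically equivalent only if they share a pitch class.
Here Fbb → 3, Fb → 4; 3 ≠ 4, so they are not.

No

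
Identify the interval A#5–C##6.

major third

The letter names run A→C, a span of 2 letter steps, so the interval is some kind of third.
A# to C## is 4 semitones. A major third is 4, so 4 makes it major.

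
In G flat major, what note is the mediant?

Bb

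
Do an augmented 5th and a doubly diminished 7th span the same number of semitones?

An augmented fifth spans 8 semitones; a doubly diminished seventh spans 8.
They are enharmonically equivalent.

Yes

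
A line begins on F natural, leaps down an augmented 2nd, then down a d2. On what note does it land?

An augmented second down from F is Ebb (letter E, 3 semitones down).
A diminished second down from Ebb is D (letter D, 0 semitones down).

D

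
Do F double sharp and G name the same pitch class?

F## = pitch class 7 and G = pitch class 7 — the same pitch class, so they are enharmonic equivalents.

Yes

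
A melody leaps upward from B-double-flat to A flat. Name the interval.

major seventh

The letter names run B→A, a span of 6 letter steps, so the interval is some kind of seventh.
Bbb to Ab is 11 semitones. A major seventh is 11, so 11 makes it major.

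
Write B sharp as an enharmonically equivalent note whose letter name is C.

C

B# is pitch class 0. The letter C alone is pitch class 0.
Pitch class 0 on C needs no accidental: C.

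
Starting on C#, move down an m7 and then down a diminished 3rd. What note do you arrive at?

A minor seventh down from C# is D# (letter D, 10 semitones down).
A diminished third down from D# is B## (letter B, 2 semitones down).

B##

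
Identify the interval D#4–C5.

The letter names run D→C, a span of 6 letter steps, so the interval is some kind of seventh.
D# to C is 9 semitones. A major seventh is 11, so 9 makes it diminished.

diminished seventh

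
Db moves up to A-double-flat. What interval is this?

diminished fifth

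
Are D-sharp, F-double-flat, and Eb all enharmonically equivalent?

Yes

D# is pitch class 3; Fbb is pitch class 3; Eb is pitch class 3.
All spellings map to pitch class 3, so they are enharmonically equivalent.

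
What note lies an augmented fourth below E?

E down a perfect fourth is B, so the target letter is B.
From E, an augmented fourth is 6 semitones down: Bb.

Bb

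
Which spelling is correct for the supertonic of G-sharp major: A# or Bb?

Each scale degree takes a distinct letter name. Degree 2 of a scale on G must use the letter A.
A# and Bb are enharmonically the same pitch, but only A# uses the letter A, so it is the correct spelling here.

A#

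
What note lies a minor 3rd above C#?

E

A third above C lands on the letter E.
A minor third spans 3 semitones, so C# moves to pitch class 4. On the letter E that is E.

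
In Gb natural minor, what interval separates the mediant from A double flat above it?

The mediant of Gb natural minor is Bbb.
Bbb up to Abb: letters B→A make it a seventh; 10 semitones makes it minor.

minor seventh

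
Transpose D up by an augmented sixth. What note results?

B#

D up a major sixth is B, so the target letter is B.
From D, an augmented sixth is 10 semitones up: B#.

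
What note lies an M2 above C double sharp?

C up a major second is D, so the target letter is D.
From C##, a major second is 2 semitones up: D##.

D##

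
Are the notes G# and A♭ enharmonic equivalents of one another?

G# is pitch class 8; Ab is pitch class 8.
All spellings map to pitch class 8, so they are enharmonically equivalent.

Yes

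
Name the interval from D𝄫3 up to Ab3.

augmented fifth

Counting letters D–E–F–G–A gives a fifth.
Dbb→Ab = 8 semitones, 1 wider than the perfect fifth (7), so augmented.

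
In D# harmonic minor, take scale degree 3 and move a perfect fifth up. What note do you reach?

Scale degree 3 of D# harmonic minor is F#.
A perfect fifth (7 semitones) above F# lands on the letter C, giving C#.

C#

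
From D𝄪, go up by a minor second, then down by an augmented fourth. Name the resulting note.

A minor second up from D## is E# (letter E, 1 semitone up).
An augmented fourth down from E# is B (letter B, 6 semitones down).

B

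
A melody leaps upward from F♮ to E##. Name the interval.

doubly augmented seventh

Counting letters F–G–A–B–C–D–E gives a seventh.
F→E## = 13 semitones, 2 wider than the major seventh (11), so doubly augmented.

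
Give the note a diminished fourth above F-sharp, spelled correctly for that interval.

F up a perfect fourth is Bb, so the target letter is B.
From F#, a diminished fourth is 4 semitones up: Bb.

Bb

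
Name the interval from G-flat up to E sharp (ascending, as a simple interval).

doubly augmented sixth

Counting letters G–A–B–C–D–E gives a sixth.
Gb→E# = 11 semitones, 2 wider than the major sixth (9), so doubly augmented.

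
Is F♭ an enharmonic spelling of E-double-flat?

Fb is pitch class 4; Ebb is pitch class 2.
The pitch classes differ (4 vs. 2), so they are not enharmonic equivalents.

No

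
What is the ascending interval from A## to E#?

diminished fifth

Counting letters A–B–C–D–E gives a fifth.
A##→E# = 6 semitones, 1 narrower than the perfect fifth (7), so diminished.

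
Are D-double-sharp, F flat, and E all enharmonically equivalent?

D## = pitch class 4 and Fb = pitch class 4 and E = pitch class 4 — the same pitch class, so they are enharmonic equivalents.

Yes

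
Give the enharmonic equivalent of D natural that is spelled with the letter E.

Ebb

Plain E sits 2 semitones above D, so on the letter E the same pitch needs a double flat: Ebb.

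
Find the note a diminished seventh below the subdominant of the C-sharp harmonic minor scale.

G##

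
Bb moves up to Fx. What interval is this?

doubly augmented fifth

Counting letters B–C–D–E–F gives a fifth.
Bb→F## = 9 semitones, 2 wider than the perfect fifth (7), so doubly augmented.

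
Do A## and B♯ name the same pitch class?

Two spellings are enharmonically equivalent only if they share a pitch class.
Here A## → 11, B# → 0; 0 ≠ 11, so they are not.

No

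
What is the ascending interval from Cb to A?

augmented sixth

The letter names run C→A, a span of 5 letter steps, so the interval is some kind of sixth.
Cb to A is 10 semitones. A major sixth is 9, so 10 makes it augmented.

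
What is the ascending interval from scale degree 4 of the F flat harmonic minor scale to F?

Scale degree 4 of Fb harmonic minor is Bbb.
Bbb up to F: letters B→F make it a fifth; 8 semitones makes it augmented.

augmented fifth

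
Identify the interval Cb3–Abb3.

Counting letters C–D–E–F–G–A gives a sixth.
Cb→Abb = 8 semitones, 1 narrower than the major sixth (9), so minor.

minor sixth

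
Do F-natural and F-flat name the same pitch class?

No

F is pitch class 5; Fb is pitch class 4.
The pitch classes differ (5 vs. 4), so they are not enharmonic equivalents.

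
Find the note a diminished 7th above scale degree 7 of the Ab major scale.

Fb

Scale degree 7 of Ab major is G.
A diminished seventh (9 semitones) above G lands on the letter F, giving Fb.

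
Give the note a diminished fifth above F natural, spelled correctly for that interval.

A fifth above F lands on the letter C.
A diminished fifth spans 6 semitones, so F moves to pitch class 11. On the letter C that is Cb.

Cb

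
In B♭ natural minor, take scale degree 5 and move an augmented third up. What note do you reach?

Scale degree 5 of Bb natural minor is F.
An augmented third (5 semitones) above F lands on the letter A, giving A#.

A#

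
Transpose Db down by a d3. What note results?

A third below D lands on the letter B.
A diminished third spans 2 semitones, so Db moves to pitch class 11. On the letter B that is B.

B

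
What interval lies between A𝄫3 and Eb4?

augmented fifth

Counting letters A–B–C–D–E gives a fifth.
Abb→Eb = 8 semitones, 1 wider than the perfect fifth (7), so augmented.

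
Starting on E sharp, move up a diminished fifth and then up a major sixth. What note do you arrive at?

G#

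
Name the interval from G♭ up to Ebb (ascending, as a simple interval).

minor sixth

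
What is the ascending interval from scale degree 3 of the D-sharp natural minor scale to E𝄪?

augmented seventh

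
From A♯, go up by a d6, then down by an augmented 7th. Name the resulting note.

Gbb

A diminished sixth up from A# is F (letter F, 7 semitones up).
An augmented seventh down from F is Gbb (letter G, 12 semitones down).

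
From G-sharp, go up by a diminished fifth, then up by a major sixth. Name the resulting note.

B

A diminished fifth up from G# is D (letter D, 6 semitones up).
A major sixth up from D is B (letter B, 9 semitones up).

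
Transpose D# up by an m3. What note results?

F#

A third above D lands on the letter F.
A minor third spans 3 semitones, so D# moves to pitch class 6. On the letter F that is F#.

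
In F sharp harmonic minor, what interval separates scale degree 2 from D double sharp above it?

Scale degree 2 of F# harmonic minor is G#.
G# up to D##: letters G→D make it a fifth; 8 semitones makes it augmented.

augmented fifth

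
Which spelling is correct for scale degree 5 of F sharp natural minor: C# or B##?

Each scale degree takes a distinct letter name. Degree 5 of a scale on F must use the letter C.
C# and B## are enharmonically the same pitch, but only C# uses the letter C, so it is the correct spelling here.

C#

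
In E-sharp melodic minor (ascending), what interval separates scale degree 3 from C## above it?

augmented fourth

Scale degree 3 of E# melodic minor (ascending) is G#.
G# up to C##: letters G→C make it a fourth; 6 semitones makes it augmented.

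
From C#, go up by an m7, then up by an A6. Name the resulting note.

A minor seventh up from C# is B (letter B, 10 semitones up).
An augmented sixth up from B is G## (letter G, 10 semitones up).

G##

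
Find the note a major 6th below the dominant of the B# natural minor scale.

The dominant of B# natural minor is F##.
A major sixth (9 semitones) below F## lands on the letter A, giving A#.

A#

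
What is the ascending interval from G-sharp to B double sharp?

augmented third

The letter names run G→B, a span of 2 letter steps, so the interval is some kind of third.
G# to B## is 5 semitones. A major third is 4, so 5 makes it augmented.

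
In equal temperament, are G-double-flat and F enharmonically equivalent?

Yes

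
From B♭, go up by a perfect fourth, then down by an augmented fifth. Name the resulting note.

A perfect fourth up from Bb is Eb (letter E, 5 semitones up).
An augmented fifth down from Eb is Abb (letter A, 8 semitones down).

Abb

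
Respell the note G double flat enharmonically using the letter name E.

Plain E sits 1 semitone below Gbb, so on the letter E the same pitch needs a sharp: E#.

E#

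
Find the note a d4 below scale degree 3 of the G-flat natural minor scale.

F

Scale degree 3 of Gb natural minor is Bbb.
A diminished fourth (4 semitones) below Bbb lands on the letter F, giving F.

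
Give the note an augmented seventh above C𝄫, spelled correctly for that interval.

Bb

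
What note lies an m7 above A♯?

G#

A up a major seventh is G#, so the target letter is G.
From A#, a minor seventh is 10 semitones up: G#.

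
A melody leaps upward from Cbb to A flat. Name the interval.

Counting letters C–D–E–F–G–A gives a sixth.
Cbb→Ab = 10 semitones, 1 wider than the major sixth (9), so augmented.

augmented sixth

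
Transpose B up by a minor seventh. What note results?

A

B up a major seventh is A#, so the target letter is A.
From B, a minor seventh is 10 semitones up: A.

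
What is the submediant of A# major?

F##

The A# major scale runs A# B# C## D# E# F## G##.
Degree 6 is F##.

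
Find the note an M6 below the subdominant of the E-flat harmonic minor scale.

The subdominant of Eb harmonic minor is Ab.
A major sixth (9 semitones) below Ab lands on the letter C, giving Cb.

Cb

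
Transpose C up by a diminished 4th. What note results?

C up a perfect fourth is F, so the target letter is F.
From C, a diminished fourth is 4 semitones up: Fb.

Fb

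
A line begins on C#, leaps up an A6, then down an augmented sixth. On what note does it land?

An augmented sixth up from C# is A## (letter A, 10 semitones up).
An augmented sixth down from A## is C# (letter C, 10 semitones down).

C#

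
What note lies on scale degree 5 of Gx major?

D##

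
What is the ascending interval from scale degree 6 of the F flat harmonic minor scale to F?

augmented third

Scale degree 6 of Fb harmonic minor is Dbb.
Dbb up to F: letters D→F make it a third; 5 semitones makes it augmented.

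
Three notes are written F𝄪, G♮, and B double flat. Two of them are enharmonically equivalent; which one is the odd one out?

In 12-tone equal temperament, enharmonic equivalents share a pitch class. F## is pitch class 7; G is pitch class 7; Bbb is pitch class 9.
F## and G share pitch class 7, while Bbb is pitch class 9.

Bbb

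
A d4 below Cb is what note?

G

A fourth below C lands on the letter G.
A diminished fourth spans 4 semitones, so Cb moves to pitch class 7. On the letter G that is G.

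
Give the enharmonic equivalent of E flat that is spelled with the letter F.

Fbb

Plain F sits 2 semitones above Eb, so on the letter F the same pitch needs a double flat: Fbb.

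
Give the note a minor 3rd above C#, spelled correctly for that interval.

C up a major third is E, so the target letter is E.
From C#, a minor third is 3 semitones up: E.

E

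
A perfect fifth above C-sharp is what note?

G#

C up a perfect fifth is G, so the target letter is G.
From C#, a perfect fifth is 7 semitones up: G#.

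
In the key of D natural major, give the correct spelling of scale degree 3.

F#

The D major scale runs D E F# G A B C#.
Degree 3 is F#.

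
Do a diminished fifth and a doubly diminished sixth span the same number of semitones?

Yes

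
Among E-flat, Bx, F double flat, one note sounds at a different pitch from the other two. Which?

B##

In 12-tone equal temperament, enharmonic equivalents share a pitch class. Eb is pitch class 3; B## is pitch class 1; Fbb is pitch class 3.
Eb and Fbb share pitch class 3, while B## is pitch class 1.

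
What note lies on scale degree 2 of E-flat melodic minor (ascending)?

F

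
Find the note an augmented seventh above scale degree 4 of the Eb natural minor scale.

Scale degree 4 of Eb natural minor is Ab.
An augmented seventh (12 semitones) above Ab lands on the letter G, giving G#.

G#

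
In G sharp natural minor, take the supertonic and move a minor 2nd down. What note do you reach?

G##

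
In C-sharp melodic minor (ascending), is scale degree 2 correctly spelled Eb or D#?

D#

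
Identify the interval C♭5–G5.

The letter names run C→G, a span of 4 letter steps, so the interval is some kind of fifth.
Cb to G is 8 semitones. A perfect fifth is 7, so 8 makes it augmented.

augmented fifth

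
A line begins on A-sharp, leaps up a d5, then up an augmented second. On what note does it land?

F##

A diminished fifth up from A# is E (letter E, 6 semitones up).
An augmented second up from E is F## (letter F, 3 semitones up).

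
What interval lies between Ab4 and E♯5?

doubly augmented fifth

Counting letters A–B–C–D–E gives a fifth.
Ab→E# = 9 semitones, 2 wider than the perfect fifth (7), so doubly augmented.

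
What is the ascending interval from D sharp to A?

The letter names run D→A, a span of 4 letter steps, so the interval is some kind of fifth.
D# to A is 6 semitones. A perfect fifth is 7, so 6 makes it diminished.

diminished fifth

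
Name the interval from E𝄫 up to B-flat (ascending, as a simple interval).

The letter names run E→B, a span of 4 letter steps, so the interval is some kind of fifth.
Ebb to Bb is 8 semitones. A perfect fifth is 7, so 8 makes it augmented.

augmented fifth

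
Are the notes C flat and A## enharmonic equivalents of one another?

Cb is pitch class 11; A## is pitch class 11.
All spellings map to pitch class 11, so they are enharmonically equivalent.

Yes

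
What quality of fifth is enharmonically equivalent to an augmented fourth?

An augmented fourth spans 6 semitones.
A fifth spanning 6 semitones is diminished (the perfect fifth is 7).

diminished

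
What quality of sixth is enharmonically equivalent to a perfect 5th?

diminished

A perfect fifth spans 7 semitones.
A sixth spanning 7 semitones is diminished (the major sixth is 9).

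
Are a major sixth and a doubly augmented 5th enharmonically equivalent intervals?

Yes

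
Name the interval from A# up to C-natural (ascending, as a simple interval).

diminished third

The letter names run A→C, a span of 2 letter steps, so the interval is some kind of third.
A# to C is 2 semitones. A major third is 4, so 2 makes it diminished.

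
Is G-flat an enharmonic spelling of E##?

Yes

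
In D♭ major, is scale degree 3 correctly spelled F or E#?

F

Each scale degree takes a distinct letter name. Degree 3 of a scale on D must use the letter F.
F and E# are enharmonically the same pitch, but only F uses the letter F, so it is the correct spelling here.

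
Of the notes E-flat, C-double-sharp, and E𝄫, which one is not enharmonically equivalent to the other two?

In 12-tone equal temperament, enharmonic equivalents share a pitch class. Eb is pitch class 3; C## is pitch class 2; Ebb is pitch class 2.
C## and Ebb share pitch class 2, while Eb is pitch class 3.

Eb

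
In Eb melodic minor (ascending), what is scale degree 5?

Bb

The Eb melodic minor (ascending) scale runs Eb F Gb Ab Bb C D.
Degree 5 is Bb.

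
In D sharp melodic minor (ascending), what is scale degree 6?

The D# melodic minor (ascending) scale runs D# E# F# G# A# B# C##.
Degree 6 is B#.

B#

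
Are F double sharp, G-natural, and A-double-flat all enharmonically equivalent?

F## = pitch class 7 and G = pitch class 7 and Abb = pitch class 7 — the same pitch class, so they are enharmonic equivalents.

Yes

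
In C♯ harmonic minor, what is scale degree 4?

F#

The C# harmonic minor scale runs C# D# E F# G# A B#.
Degree 4 is F#.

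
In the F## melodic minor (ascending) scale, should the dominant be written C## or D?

Each scale degree takes a distinct letter name. Degree 5 of a scale on F must use the letter C.
C## and D are enharmonically the same pitch, but only C## uses the letter C, so it is the correct spelling here.

C##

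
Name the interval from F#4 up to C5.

Counting letters F–G–A–B–C gives a fifth.
F#→C = 6 semitones, 1 narrower than the perfect fifth (7), so diminished.

diminished fifth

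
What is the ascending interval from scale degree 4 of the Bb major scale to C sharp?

Scale degree 4 of Bb major is Eb.
Eb up to C#: letters E→C make it a sixth; 10 semitones makes it augmented.

augmented sixth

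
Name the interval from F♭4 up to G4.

Counting letters F–G gives a second.
Fb→G = 3 semitones, 1 wider than the major second (2), so augmented.

augmented second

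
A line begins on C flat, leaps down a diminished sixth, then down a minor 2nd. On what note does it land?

D#

A diminished sixth down from Cb is E (letter E, 7 semitones down).
A minor second down from E is D# (letter D, 1 semitone down).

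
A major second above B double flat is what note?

B up a major second is C#, so the target letter is C.
From Bbb, a major second is 2 semitones up: Cb.

Cb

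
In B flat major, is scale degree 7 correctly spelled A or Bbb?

Each scale degree takes a distinct letter name. Degree 7 of a scale on B must use the letter A.
A and Bbb are enharmonically the same pitch, but only A uses the letter A, so it is the correct spelling here.

A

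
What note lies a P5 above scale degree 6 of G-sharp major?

B#

Scale degree 6 of G# major is E#.
A perfect fifth (7 semitones) above E# lands on the letter B, giving B#.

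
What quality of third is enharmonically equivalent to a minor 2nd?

A minor second spans 1 semitone.
A third spanning 1 semitone is doubly diminished (the major third is 4).

doubly diminished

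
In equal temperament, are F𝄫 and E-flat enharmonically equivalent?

Yes

Fbb = pitch class 3 and Eb = pitch class 3 — the same pitch class, so they are enharmonic equivalents.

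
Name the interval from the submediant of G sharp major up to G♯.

minor third

The submediant of G# major is E#.
E# up to G#: letters E→G make it a third; 3 semitones makes it minor.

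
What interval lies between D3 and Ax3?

The letter names run D→A, a span of 4 letter steps, so the interval is some kind of fifth.
D to A## is 9 semitones. A perfect fifth is 7, so 9 makes it doubly augmented.

doubly augmented fifth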